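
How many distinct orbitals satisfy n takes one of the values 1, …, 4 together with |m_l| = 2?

Count contributing orbitals for each principal shell:
n=3 → 2; n=4 → 4.
Total orbitals: 2 + 4 = 6.

6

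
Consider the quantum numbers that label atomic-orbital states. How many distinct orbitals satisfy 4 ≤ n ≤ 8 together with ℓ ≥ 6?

41

Per-shell orbital counts meeting the constraint:
n=7 → 13; n=8 → 28.
Total orbitals: 13 + 28 = 41.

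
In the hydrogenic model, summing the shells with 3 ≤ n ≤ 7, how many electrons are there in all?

Shell n has n² orbitals: 3²=9 + 4²=16 + 5²=25 + 6²=36 + 7²=49 = 135 orbitals.
Two spin states per orbital: 2 × 135 = 270 electrons.

270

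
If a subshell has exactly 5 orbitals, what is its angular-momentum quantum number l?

l = 2

2l+1 = 5 gives l = 2.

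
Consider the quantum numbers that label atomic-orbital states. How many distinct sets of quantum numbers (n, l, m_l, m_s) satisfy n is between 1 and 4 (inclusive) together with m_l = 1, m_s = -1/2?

Treat each shell separately and count matching orbitals:
n=2 → 1; n=3 → 2; n=4 → 3.
Orbitals: 1 + 2 + 3 = 6. With m_s fixed to -1/2 there is one state per orbital, so 6 states.

6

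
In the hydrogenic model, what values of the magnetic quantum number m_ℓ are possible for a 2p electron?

The 2p subshell has ℓ = 1, and m_ℓ takes every integer from −ℓ to +ℓ. With ℓ = 1 that gives the 3 values -1, 0, 1.

-1, 0, 1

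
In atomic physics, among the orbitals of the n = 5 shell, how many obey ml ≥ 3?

3

Go through l = 0, …, 4 (the values permitted for n = 5).
Orbitals with ml ≥ 3, by l: l=3 → 1; l=4 → 2.
Total orbitals: 1 + 2 = 3.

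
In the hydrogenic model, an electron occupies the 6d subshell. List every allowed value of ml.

-2, -1, 0, 1, 2

The 6d subshell has l = 2, and ml takes every integer from −l to +l. With l = 2 that gives the 5 values -2, -1, 0, 1, 2.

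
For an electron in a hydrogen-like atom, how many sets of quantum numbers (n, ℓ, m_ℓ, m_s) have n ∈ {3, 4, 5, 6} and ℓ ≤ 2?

Go shell by shell, enumerating (ℓ, m_ℓ) with ℓ ≤ 2:
n=3 → 9; n=4 → 9; n=5 → 9; n=6 → 9.
Orbitals: 9 + 9 + 9 + 9 = 36. Including both spin states (m_s = ±1/2) gives 2 × 36 = 72 states.

72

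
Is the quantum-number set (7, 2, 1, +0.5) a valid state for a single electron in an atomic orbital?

n = 7 is a positive integer. l = 2 satisfies 0 ≤ l ≤ n−1 = 6. m_l = 1 lies in the range −l … +l (here −2 … 2). m_s = +1/2 is one of ±1/2.
All four constraints are satisfied.

Allowed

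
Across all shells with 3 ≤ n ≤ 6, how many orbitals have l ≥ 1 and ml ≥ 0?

Per-shell orbital counts meeting the constraint:
n=3 → 5; n=4 → 9; n=5 → 14; n=6 → 20.
Total orbitals: 5 + 9 + 14 + 20 = 48.

48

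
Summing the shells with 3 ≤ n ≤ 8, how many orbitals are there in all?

Shell n has n² orbitals: 3²=9 + 4²=16 + 5²=25 + 6²=36 + 7²=49 + 8²=64 = 199 orbitals.

199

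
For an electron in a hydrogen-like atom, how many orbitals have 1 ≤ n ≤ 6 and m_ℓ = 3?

6

For each n in the range, tally the orbitals obeying m_ℓ = 3:
n=4 → 1; n=5 → 2; n=6 → 3.
Total orbitals: 1 + 2 + 3 = 6.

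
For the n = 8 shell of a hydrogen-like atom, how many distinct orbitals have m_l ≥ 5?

The n = 8 shell has l = 0 through 7; check each.
Per l-value: l=5 → 1; l=6 → 2; l=7 → 3.
Total orbitals: 1 + 2 + 3 = 6.

6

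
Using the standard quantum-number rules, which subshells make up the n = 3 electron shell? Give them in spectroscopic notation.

3s, 3p, 3d

For n = 3, l runs from 0 to 2. In spectroscopic notation l = 0,1,2,… ↔ s,p,d,f,g,h,i, so the subshells are 3s, 3p, 3d.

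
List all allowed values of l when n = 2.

l is an integer with 0 ≤ l ≤ n−1, so for n = 2: l = 0, 1.

0, 1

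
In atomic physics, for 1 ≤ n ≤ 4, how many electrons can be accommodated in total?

60

Total orbitals = 1² + 2² + 3² + 4² = 30. Doubling for spin gives 60 electrons.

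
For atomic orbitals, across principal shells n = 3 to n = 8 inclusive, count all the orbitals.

Shell n has n² orbitals: 3²=9 + 4²=16 + 5²=25 + 6²=36 + 7²=49 + 8²=64 = 199 orbitals.

199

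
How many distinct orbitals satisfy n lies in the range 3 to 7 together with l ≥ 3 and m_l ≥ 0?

Work shell by shell — for each n, count the (l, m_l) pairs that satisfy l ≥ 3 and m_l ≥ 0:
n=4 → 4; n=5 → 9; n=6 → 15; n=7 → 22.
Total orbitals: 4 + 9 + 15 + 22 = 50.

50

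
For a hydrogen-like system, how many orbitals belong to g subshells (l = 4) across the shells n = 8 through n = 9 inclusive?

A g subshell (l = 4) exists for every n ≥ 5, so shells n = 8, 9 each contribute one — 2 subshells.
Since each g subshell has 2·4+1 = 9 orbitals, the total is 2 × 9 = 18.

18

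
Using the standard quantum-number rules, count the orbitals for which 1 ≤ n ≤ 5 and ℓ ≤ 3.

Treat each shell separately and count matching orbitals:
n=1 → 1; n=2 → 4; n=3 → 9; n=4 → 16; n=5 → 16.
Total orbitals: 1 + 4 + 9 + 16 + 16 = 46.

46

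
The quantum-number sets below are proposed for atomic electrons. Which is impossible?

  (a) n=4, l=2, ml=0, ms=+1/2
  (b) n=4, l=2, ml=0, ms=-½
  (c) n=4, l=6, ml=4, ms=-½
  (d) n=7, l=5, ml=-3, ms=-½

(c)

(c) has l = 6 ≥ n = 4, violating 0 ≤ l ≤ n−1.
The remaining sets (a), (b), (d) satisfy all four rules.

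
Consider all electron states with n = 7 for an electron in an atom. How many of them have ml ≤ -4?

12

With n = 7 the allowed l are 0, 1, …, 6.
Per l-value: l=4 → 1; l=5 → 2; l=6 → 3.
Orbitals: 1 + 2 + 3 = 6. Each orbital carries two spin states, so 6 × 2 = 12 states.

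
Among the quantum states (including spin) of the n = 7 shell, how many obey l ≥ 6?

26

The n = 7 shell has l = 0 through 6; check each.
Contributions: l=6 → 13.
Orbitals: 13. Each orbital carries two spin states, so 13 × 2 = 26 states.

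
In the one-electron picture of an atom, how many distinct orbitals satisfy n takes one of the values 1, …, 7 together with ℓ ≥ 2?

Treat each shell separately and count matching orbitals:
n=3 → 5; n=4 → 12; n=5 → 21; n=6 → 32; n=7 → 45.
Total orbitals: 5 + 12 + 21 + 32 + 45 = 115.

115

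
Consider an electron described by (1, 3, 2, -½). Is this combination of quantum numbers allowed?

The orbital quantum number must satisfy 0 ≤ ℓ ≤ n−1. With n = 1 the allowed ℓ values are 0, so ℓ = 3 is out of range.

No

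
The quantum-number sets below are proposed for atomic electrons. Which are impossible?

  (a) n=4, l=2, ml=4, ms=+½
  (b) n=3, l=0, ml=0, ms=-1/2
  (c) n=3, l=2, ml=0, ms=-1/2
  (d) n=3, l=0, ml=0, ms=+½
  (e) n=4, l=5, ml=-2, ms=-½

(a) and (e)

(a) has |ml| = 4 > l = 2, violating −l ≤ ml ≤ l.
(e) has l = 5 ≥ n = 4, violating 0 ≤ l ≤ n−1.
The remaining sets (b), (c), (d) satisfy all four rules.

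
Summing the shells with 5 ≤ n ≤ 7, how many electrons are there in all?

220

Shell n has n² orbitals: 5²=25 + 6²=36 + 7²=49 = 110 orbitals.
Two spin states per orbital: 2 × 110 = 220 electrons.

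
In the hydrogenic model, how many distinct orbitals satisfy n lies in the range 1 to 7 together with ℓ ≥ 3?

90

For each n in the range, tally the orbitals obeying ℓ ≥ 3:
n=4 → 7; n=5 → 16; n=6 → 27; n=7 → 40.
Total orbitals: 7 + 16 + 27 + 40 = 90.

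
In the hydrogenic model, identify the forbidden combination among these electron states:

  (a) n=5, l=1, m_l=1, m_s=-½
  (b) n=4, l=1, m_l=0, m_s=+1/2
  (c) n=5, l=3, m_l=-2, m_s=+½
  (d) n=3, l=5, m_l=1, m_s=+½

(d)

(d) has l = 5 ≥ n = 3, violating 0 ≤ l ≤ n−1.
The remaining sets (a), (b), (c) satisfy all four rules.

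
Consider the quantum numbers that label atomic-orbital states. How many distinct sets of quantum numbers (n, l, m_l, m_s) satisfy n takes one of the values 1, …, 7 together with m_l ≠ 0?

Count contributing orbitals for each principal shell:
n=2 → 2; n=3 → 6; n=4 → 12; n=5 → 20; n=6 → 30; n=7 → 42.
Orbitals: 2 + 6 + 12 + 20 + 30 + 42 = 112. Including both spin states (m_s = ±1/2) gives 2 × 112 = 224 states.

224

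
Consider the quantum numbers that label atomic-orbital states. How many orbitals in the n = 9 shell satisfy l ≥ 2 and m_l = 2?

Go through l = 0, …, 8 (the values permitted for n = 9).
Per l-value: l=2 → 1; l=3 → 1; l=4 → 1; l=5 → 1; l=6 → 1; l=7 → 1; l=8 → 1.
Total orbitals: 1 + 1 + 1 + 1 + 1 + 1 + 1 = 7.

7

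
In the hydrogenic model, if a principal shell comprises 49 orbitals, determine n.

n² = 49 ⇒ n = 7.

n = 7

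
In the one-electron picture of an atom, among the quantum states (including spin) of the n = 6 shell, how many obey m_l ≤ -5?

With n = 6 the allowed l are 0, 1, …, 5.
The (l, m_l) pairs meeting m_l ≤ -5 give: l=5 → 1.
Orbitals: 1. Each orbital carries two spin states, so 1 × 2 = 2 states.

2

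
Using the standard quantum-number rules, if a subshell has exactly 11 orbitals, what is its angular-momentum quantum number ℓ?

2ℓ+1 = 11 gives ℓ = 5.

ℓ = 5 (h)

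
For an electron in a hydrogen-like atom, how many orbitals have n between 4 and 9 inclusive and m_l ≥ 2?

83

Count contributing orbitals for each principal shell:
n=4 → 3; n=5 → 6; n=6 → 10; n=7 → 15; n=8 → 21; n=9 → 28.
Total orbitals: 3 + 6 + 10 + 15 + 21 + 28 = 83.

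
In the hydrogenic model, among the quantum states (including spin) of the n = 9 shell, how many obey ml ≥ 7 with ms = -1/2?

3

The (l, ml) pairs meeting ml ≥ 7 give: l=7 → 1; l=8 → 2.
Orbitals: 1 + 2 = 3. With ms fixed to a single value there is one state per orbital, giving 3 states.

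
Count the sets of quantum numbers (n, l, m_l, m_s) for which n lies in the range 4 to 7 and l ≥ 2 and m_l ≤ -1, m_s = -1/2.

48

Work shell by shell — for each n, count the (l, m_l) pairs that satisfy l ≥ 2 and m_l ≤ -1:
n=4 → 5; n=5 → 9; n=6 → 14; n=7 → 20.
Orbitals: 5 + 9 + 14 + 20 = 48. With m_s fixed to -1/2 there is one state per orbital, so 48 states.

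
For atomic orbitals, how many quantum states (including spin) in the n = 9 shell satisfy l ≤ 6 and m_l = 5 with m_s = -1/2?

For n = 9, l ranges over 0 … 8.
Orbitals with l ≤ 6 and m_l = 5, by l: l=5 → 1; l=6 → 1.
Orbitals: 1 + 1 = 2. With m_s fixed to a single value there is one state per orbital, giving 2 states.

2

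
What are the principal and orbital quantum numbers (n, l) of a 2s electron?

The leading integer gives n = 2; the letter 's' means l = 0.

n = 2, l = 0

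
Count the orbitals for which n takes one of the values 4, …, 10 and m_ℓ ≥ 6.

Go shell by shell, enumerating (ℓ, m_ℓ) with m_ℓ ≥ 6:
n=7 → 1; n=8 → 3; n=9 → 6; n=10 → 10.
Total orbitals: 1 + 3 + 6 + 10 = 20.

20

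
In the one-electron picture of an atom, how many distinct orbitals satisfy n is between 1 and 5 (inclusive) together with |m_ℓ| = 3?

Go shell by shell, enumerating (ℓ, m_ℓ) with |m_ℓ| = 3:
n=4 → 2; n=5 → 4.
Total orbitals: 2 + 4 = 6.

6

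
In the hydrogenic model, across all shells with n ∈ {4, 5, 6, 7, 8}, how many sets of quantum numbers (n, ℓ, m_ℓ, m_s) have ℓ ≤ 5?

298

Work shell by shell — for each n, count the (ℓ, m_ℓ) pairs that satisfy ℓ ≤ 5:
n=4 → 16; n=5 → 25; n=6 → 36; n=7 → 36; n=8 → 36.
Orbitals: 16 + 25 + 36 + 36 + 36 = 149. Including both spin states (m_s = ±1/2) gives 2 × 149 = 298 states.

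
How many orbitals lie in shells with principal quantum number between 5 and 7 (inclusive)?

Shell n has n² orbitals: 5²=25 + 6²=36 + 7²=49 = 110 orbitals.

110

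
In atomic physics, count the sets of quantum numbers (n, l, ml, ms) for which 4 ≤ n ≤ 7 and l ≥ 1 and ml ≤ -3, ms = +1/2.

20

For each n in the range, tally the orbitals obeying l ≥ 1 and ml ≤ -3:
n=4 → 1; n=5 → 3; n=6 → 6; n=7 → 10.
Orbitals: 1 + 3 + 6 + 10 = 20. With ms fixed to +1/2 there is one state per orbital, so 20 states.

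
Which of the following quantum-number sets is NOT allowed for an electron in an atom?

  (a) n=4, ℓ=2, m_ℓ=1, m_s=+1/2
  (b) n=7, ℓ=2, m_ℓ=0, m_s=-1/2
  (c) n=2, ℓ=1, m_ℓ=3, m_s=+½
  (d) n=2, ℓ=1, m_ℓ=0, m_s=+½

(c) has |m_ℓ| = 3 > ℓ = 1, violating −ℓ ≤ m_ℓ ≤ ℓ.
The remaining sets (a), (b), (d) satisfy all four rules.

(c)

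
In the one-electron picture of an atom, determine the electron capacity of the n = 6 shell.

A shell holds 2n² electrons: 2 × 6² = 2 × 36 = 72.

72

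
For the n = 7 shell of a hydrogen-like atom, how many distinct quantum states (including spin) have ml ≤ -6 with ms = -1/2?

The n = 7 shell has l = 0 through 6; check each.
Per l-value: l=6 → 1.
Orbitals: 1. With ms fixed to a single value there is one state per orbital, giving 1 state.

1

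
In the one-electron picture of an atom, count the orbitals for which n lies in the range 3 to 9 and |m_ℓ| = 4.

Go shell by shell, enumerating (ℓ, m_ℓ) with |m_ℓ| = 4:
n=5 → 2; n=6 → 4; n=7 → 6; n=8 → 8; n=9 → 10.
Total orbitals: 2 + 4 + 6 + 8 + 10 = 30.

30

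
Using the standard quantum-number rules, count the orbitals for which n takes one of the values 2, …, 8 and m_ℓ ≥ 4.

20

For each n in the range, tally the orbitals obeying m_ℓ ≥ 4:
n=5 → 1; n=6 → 3; n=7 → 6; n=8 → 10.
Total orbitals: 1 + 3 + 6 + 10 = 20.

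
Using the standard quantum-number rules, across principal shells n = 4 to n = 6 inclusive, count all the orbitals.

77

Shell n has n² orbitals: 4²=16 + 5²=25 + 6²=36 = 77 orbitals.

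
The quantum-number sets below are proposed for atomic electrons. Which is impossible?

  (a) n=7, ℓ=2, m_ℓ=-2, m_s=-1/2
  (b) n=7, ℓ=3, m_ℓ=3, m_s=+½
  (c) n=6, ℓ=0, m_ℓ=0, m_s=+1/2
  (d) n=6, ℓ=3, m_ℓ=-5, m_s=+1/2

(d)

(d) has |m_ℓ| = 5 > ℓ = 3, violating −ℓ ≤ m_ℓ ≤ ℓ.
The remaining sets (a), (b), (c) satisfy all four rules.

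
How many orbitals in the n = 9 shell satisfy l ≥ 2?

77

With n = 9 the allowed l are 0, 1, …, 8.
Contributions: l=2 → 5; l=3 → 7; l=4 → 9; l=5 → 11; l=6 → 13; l=7 → 15; l=8 → 17.
Total orbitals: 5 + 7 + 9 + 11 + 13 + 15 + 17 = 77.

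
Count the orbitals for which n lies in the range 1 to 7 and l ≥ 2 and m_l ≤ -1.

50

For each n in the range, tally the orbitals obeying l ≥ 2 and m_l ≤ -1:
n=3 → 2; n=4 → 5; n=5 → 9; n=6 → 14; n=7 → 20.
Total orbitals: 2 + 5 + 9 + 14 + 20 = 50.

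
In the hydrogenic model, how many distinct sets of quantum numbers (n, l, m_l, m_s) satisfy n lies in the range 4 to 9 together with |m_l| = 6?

Per-shell orbital counts meeting the constraint:
n=7 → 2; n=8 → 4; n=9 → 6.
Orbitals: 2 + 4 + 6 = 12. Including both spin states (m_s = ±1/2) gives 2 × 12 = 24 states.

24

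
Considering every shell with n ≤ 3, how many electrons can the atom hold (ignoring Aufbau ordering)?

28

Total orbitals = 1² + 2² + 3² = 14. Doubling for spin gives 28 electrons.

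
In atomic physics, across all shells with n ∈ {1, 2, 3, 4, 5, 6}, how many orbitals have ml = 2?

10

For each n in the range, tally the orbitals obeying ml = 2:
n=3 → 1; n=4 → 2; n=5 → 3; n=6 → 4.
Total orbitals: 1 + 2 + 3 + 4 = 10.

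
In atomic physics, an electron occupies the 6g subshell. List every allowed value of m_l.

The 6g subshell has l = 4, and m_l takes every integer from −l to +l. With l = 4 that gives the 9 values -4, -3, -2, -1, 0, 1, 2, 3, 4.

-4, -3, -2, -1, 0, 1, 2, 3, 4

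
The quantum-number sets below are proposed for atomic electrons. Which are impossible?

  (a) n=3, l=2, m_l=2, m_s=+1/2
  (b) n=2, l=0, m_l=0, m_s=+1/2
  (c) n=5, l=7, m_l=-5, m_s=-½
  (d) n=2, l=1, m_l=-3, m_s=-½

(c) and (d)

(c) has l = 7 ≥ n = 5, violating 0 ≤ l ≤ n−1.
(d) has |m_l| = 3 > l = 1, violating −l ≤ m_l ≤ l.
The remaining sets (a), (b) satisfy all four rules.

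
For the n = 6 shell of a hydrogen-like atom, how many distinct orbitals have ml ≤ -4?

3

For n = 6, l ranges over 0 … 5.
Orbitals with ml ≤ -4, by l: l=4 → 1; l=5 → 2.
Total orbitals: 1 + 2 = 3.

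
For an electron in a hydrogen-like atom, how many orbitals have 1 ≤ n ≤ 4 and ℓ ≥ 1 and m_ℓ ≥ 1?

10

Count contributing orbitals for each principal shell:
n=2 → 1; n=3 → 3; n=4 → 6.
Total orbitals: 1 + 3 + 6 = 10.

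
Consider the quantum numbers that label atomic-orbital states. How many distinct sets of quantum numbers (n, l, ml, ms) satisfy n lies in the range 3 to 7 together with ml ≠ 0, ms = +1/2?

Per-shell orbital counts meeting the constraint:
n=3 → 6; n=4 → 12; n=5 → 20; n=6 → 30; n=7 → 42.
Orbitals: 6 + 12 + 20 + 30 + 42 = 110. With ms fixed to +1/2 there is one state per orbital, so 110 states.

110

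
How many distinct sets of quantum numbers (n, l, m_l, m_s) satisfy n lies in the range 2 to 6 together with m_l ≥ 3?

Treat each shell separately and count matching orbitals:
n=4 → 1; n=5 → 3; n=6 → 6.
Orbitals: 1 + 3 + 6 = 10. Including both spin states (m_s = ±1/2) gives 2 × 10 = 20 states.

20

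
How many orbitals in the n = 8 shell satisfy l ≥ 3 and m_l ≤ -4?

10

Per l-value: l=4 → 1; l=5 → 2; l=6 → 3; l=7 → 4.
Total orbitals: 1 + 2 + 3 + 4 = 10.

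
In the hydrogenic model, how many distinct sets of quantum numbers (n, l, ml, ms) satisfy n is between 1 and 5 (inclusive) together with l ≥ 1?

Work shell by shell — for each n, count the (l, ml) pairs that satisfy l ≥ 1:
n=2 → 3; n=3 → 8; n=4 → 15; n=5 → 24.
Orbitals: 3 + 8 + 15 + 24 = 50. Including both spin states (ms = ±1/2) gives 2 × 50 = 100 states.

100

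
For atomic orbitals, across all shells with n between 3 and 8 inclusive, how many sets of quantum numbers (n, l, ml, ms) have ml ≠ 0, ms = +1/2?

166

Count contributing orbitals for each principal shell:
n=3 → 6; n=4 → 12; n=5 → 20; n=6 → 30; n=7 → 42; n=8 → 56.
Orbitals: 6 + 12 + 20 + 30 + 42 + 56 = 166. With ms fixed to +1/2 there is one state per orbital, so 166 states.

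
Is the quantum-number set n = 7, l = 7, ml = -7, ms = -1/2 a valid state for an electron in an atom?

Invalid

The orbital quantum number must satisfy 0 ≤ l ≤ n−1. With n = 7 the allowed l values are 0, 1, 2, 3, 4, 5, 6, so l = 7 is out of range.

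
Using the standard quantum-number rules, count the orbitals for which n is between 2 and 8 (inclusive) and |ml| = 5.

12

Count contributing orbitals for each principal shell:
n=6 → 2; n=7 → 4; n=8 → 6.
Total orbitals: 2 + 4 + 6 = 12.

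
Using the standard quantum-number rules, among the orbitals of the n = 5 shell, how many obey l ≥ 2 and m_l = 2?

Go through l = 0, …, 4 (the values permitted for n = 5).
The (l, m_l) pairs meeting l ≥ 2 and m_l = 2 give: l=2 → 1; l=3 → 1; l=4 → 1.
Total orbitals: 1 + 1 + 1 = 3.

3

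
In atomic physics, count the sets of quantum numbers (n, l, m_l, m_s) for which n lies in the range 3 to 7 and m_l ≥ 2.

70

Count contributing orbitals for each principal shell:
n=3 → 1; n=4 → 3; n=5 → 6; n=6 → 10; n=7 → 15.
Orbitals: 1 + 3 + 6 + 10 + 15 = 35. Including both spin states (m_s = ±1/2) gives 2 × 35 = 70 states.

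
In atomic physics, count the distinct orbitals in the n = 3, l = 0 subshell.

1

A subshell has 2l+1 orbitals; with l = 0, that's 1.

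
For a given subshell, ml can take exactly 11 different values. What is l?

ml ranges over 2l+1 integers, so 2l+1 = 11 ⇒ l = 5.

l = 5 (h)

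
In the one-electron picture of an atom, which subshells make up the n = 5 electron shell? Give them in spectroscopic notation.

5s, 5p, 5d, 5f, 5g

For n = 5, l runs from 0 to 4. In spectroscopic notation l = 0,1,2,… ↔ s,p,d,f,g,h,i, so the subshells are 5s, 5p, 5d, 5f, 5g.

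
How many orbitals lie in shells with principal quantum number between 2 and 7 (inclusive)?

Shell n has n² orbitals: 2²=4 + 3²=9 + 4²=16 + 5²=25 + 6²=36 + 7²=49 = 139 orbitals.

139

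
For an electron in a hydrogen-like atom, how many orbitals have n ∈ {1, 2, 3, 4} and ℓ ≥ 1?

Go shell by shell, enumerating (ℓ, m_ℓ) with ℓ ≥ 1:
n=2 → 3; n=3 → 8; n=4 → 15.
Total orbitals: 3 + 8 + 15 = 26.

26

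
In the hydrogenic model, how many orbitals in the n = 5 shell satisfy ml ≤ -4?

The n = 5 shell has l = 0 through 4; check each.
Contributions: l=4 → 1.
Total orbitals: 1.

1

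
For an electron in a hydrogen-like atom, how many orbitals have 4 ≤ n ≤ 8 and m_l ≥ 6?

Per-shell orbital counts meeting the constraint:
n=7 → 1; n=8 → 3.
Total orbitals: 1 + 3 = 4.

4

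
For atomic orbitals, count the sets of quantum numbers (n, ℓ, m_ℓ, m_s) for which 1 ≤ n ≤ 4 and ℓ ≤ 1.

Go shell by shell, enumerating (ℓ, m_ℓ) with ℓ ≤ 1:
n=1 → 1; n=2 → 4; n=3 → 4; n=4 → 4.
Orbitals: 1 + 4 + 4 + 4 = 13. Including both spin states (m_s = ±1/2) gives 2 × 13 = 26 states.

26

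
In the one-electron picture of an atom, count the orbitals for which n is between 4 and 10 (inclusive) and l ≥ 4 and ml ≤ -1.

119

Per-shell orbital counts meeting the constraint:
n=5 → 4; n=6 → 9; n=7 → 15; n=8 → 22; n=9 → 30; n=10 → 39.
Total orbitals: 4 + 9 + 15 + 22 + 30 + 39 = 119.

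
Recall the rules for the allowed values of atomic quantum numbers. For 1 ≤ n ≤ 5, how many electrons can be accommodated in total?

110

Total orbitals = 1² + 2² + 3² + 4² + 5² = 55. Doubling for spin gives 110 electrons.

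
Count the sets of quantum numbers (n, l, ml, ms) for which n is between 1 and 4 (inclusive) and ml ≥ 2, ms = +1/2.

4

Go shell by shell, enumerating (l, ml) with ml ≥ 2:
n=3 → 1; n=4 → 3.
Orbitals: 1 + 3 = 4. With ms fixed to +1/2 there is one state per orbital, so 4 states.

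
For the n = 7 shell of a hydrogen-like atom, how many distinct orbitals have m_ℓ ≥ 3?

For n = 7, ℓ ranges over 0 … 6.
Per ℓ-value: ℓ=3 → 1; ℓ=4 → 2; ℓ=5 → 3; ℓ=6 → 4.
Total orbitals: 1 + 2 + 3 + 4 = 10.

10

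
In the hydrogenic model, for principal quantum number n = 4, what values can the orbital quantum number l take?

l is an integer with 0 ≤ l ≤ n−1, so for n = 4: l = 0, 1, 2, 3.

0, 1, 2, 3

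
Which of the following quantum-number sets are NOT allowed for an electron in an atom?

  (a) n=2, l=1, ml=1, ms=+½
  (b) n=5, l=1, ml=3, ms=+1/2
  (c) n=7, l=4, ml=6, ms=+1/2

(b) has |ml| = 3 > l = 1, violating −l ≤ ml ≤ l.
(c) has |ml| = 6 > l = 4, violating −l ≤ ml ≤ l.
The remaining set (a) satisfies all four rules.

(b) and (c)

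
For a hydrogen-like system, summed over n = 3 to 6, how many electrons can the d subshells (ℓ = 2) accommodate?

40

A d subshell (ℓ = 2) exists for every n ≥ 3, so shells n = 3, 4, 5, 6 each contribute one — 4 subshells.
Since each d subshell holds 2(2·2+1) = 10 electrons, the total is 4 × 10 = 40.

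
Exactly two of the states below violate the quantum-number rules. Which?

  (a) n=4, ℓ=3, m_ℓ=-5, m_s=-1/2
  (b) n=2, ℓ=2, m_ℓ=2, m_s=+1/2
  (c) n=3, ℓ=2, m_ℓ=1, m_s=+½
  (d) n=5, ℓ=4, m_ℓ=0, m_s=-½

(a) has |m_ℓ| = 5 > ℓ = 3, violating −ℓ ≤ m_ℓ ≤ ℓ.
(b) has ℓ = 2 ≥ n = 2, violating 0 ≤ ℓ ≤ n−1.
The remaining sets (c), (d) satisfy all four rules.

(a) and (b)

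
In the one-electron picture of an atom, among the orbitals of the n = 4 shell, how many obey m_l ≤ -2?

Go through l = 0, …, 3 (the values permitted for n = 4).
The (l, m_l) pairs meeting m_l ≤ -2 give: l=2 → 1; l=3 → 2.
Total orbitals: 1 + 2 = 3.

3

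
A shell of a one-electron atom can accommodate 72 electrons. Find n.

2n² = 72 ⇒ n² = 36 ⇒ n = 6.

n = 6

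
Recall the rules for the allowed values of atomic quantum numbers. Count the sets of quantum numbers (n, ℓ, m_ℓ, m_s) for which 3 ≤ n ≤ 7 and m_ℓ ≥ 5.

8

For each n in the range, tally the orbitals obeying m_ℓ ≥ 5:
n=6 → 1; n=7 → 3.
Orbitals: 1 + 3 = 4. Including both spin states (m_s = ±1/2) gives 2 × 4 = 8 states.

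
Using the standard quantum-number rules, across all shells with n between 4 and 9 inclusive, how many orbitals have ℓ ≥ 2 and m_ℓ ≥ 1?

Count contributing orbitals for each principal shell:
n=4 → 5; n=5 → 9; n=6 → 14; n=7 → 20; n=8 → 27; n=9 → 35.
Total orbitals: 5 + 9 + 14 + 20 + 27 + 35 = 110.

110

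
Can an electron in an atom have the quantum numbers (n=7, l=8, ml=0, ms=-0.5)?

The orbital quantum number must satisfy 0 ≤ l ≤ n−1. With n = 7 the allowed l values are 0, 1, 2, 3, 4, 5, 6, so l = 8 is out of range.

Not allowed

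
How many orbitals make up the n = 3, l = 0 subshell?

A subshell has 2l+1 orbitals; with l = 0, that's 1.

1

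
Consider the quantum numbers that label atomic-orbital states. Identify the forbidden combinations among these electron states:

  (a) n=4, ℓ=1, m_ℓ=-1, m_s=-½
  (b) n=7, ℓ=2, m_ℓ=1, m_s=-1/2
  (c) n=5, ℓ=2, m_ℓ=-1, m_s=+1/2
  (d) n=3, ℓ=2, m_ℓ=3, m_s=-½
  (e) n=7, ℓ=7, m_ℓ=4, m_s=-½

(d) and (e)

(d) has |m_ℓ| = 3 > ℓ = 2, violating −ℓ ≤ m_ℓ ≤ ℓ.
(e) has ℓ = 7 ≥ n = 7, violating 0 ≤ ℓ ≤ n−1.
The remaining sets (a), (b), (c) satisfy all four rules.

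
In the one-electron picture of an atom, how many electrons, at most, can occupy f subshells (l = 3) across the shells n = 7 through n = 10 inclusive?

An f subshell (l = 3) exists for every n ≥ 4, so shells n = 7, 8, 9, 10 each contribute one — 4 subshells.
Since each f subshell holds 2(2·3+1) = 14 electrons, the total is 4 × 14 = 56.

56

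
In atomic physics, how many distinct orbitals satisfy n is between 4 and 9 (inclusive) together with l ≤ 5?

185

Work shell by shell — for each n, count the (l, m_l) pairs that satisfy l ≤ 5:
n=4 → 16; n=5 → 25; n=6 → 36; n=7 → 36; n=8 → 36; n=9 → 36.
Total orbitals: 16 + 25 + 36 + 36 + 36 + 36 = 185.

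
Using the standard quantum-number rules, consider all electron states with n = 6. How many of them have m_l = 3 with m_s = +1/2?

3

The n = 6 shell has l = 0 through 5; check each.
Contributions: l=3 → 1; l=4 → 1; l=5 → 1.
Orbitals: 1 + 1 + 1 = 3. With m_s fixed to a single value there is one state per orbital, giving 3 states.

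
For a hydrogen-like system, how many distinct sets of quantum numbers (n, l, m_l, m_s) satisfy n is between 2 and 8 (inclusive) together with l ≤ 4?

Go shell by shell, enumerating (l, m_l) with l ≤ 4:
n=2 → 4; n=3 → 9; n=4 → 16; n=5 → 25; n=6 → 25; n=7 → 25; n=8 → 25.
Orbitals: 4 + 9 + 16 + 25 + 25 + 25 + 25 = 129. Including both spin states (m_s = ±1/2) gives 2 × 129 = 258 states.

258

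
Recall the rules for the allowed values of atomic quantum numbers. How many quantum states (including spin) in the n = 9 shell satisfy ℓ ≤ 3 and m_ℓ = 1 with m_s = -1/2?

Per ℓ-value: ℓ=1 → 1; ℓ=2 → 1; ℓ=3 → 1.
Orbitals: 1 + 1 + 1 = 3. With m_s fixed to a single value there is one state per orbital, giving 3 states.

3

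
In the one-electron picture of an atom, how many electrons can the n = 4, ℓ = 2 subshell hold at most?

10

A subshell with ℓ = 2 has 2ℓ+1 = 5 orbitals, each holding 2 electrons (spin ±1/2), so 5 × 2 = 10.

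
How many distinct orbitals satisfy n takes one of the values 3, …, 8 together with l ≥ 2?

Work shell by shell — for each n, count the (l, ml) pairs that satisfy l ≥ 2:
n=3 → 5; n=4 → 12; n=5 → 21; n=6 → 32; n=7 → 45; n=8 → 60.
Total orbitals: 5 + 12 + 21 + 32 + 45 + 60 = 175.

175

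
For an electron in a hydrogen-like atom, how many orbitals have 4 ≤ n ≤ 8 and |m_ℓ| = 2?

For each n in the range, tally the orbitals obeying |m_ℓ| = 2:
n=4 → 4; n=5 → 6; n=6 → 8; n=7 → 10; n=8 → 12.
Total orbitals: 4 + 6 + 8 + 10 + 12 = 40.

40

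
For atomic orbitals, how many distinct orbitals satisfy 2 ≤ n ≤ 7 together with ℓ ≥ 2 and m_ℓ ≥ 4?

Treat each shell separately and count matching orbitals:
n=5 → 1; n=6 → 3; n=7 → 6.
Total orbitals: 1 + 3 + 6 = 10.

10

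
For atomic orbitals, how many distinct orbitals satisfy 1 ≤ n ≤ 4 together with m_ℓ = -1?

For each n in the range, tally the orbitals obeying m_ℓ = -1:
n=2 → 1; n=3 → 2; n=4 → 3.
Total orbitals: 1 + 2 + 3 = 6.

6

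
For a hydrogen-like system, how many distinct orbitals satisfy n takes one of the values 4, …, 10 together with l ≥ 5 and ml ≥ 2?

Go shell by shell, enumerating (l, ml) with l ≥ 5 and ml ≥ 2:
n=6 → 4; n=7 → 9; n=8 → 15; n=9 → 22; n=10 → 30.
Total orbitals: 4 + 9 + 15 + 22 + 30 = 80.

80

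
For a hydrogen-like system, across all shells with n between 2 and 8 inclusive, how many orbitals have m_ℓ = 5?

6

Work shell by shell — for each n, count the (ℓ, m_ℓ) pairs that satisfy m_ℓ = 5:
n=6 → 1; n=7 → 2; n=8 → 3.
Total orbitals: 1 + 2 + 3 = 6.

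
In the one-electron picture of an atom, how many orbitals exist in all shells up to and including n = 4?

Total orbitals = 1² + 2² + 3² + 4² = 30.

30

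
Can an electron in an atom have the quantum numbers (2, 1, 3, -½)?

Not allowed

The magnetic quantum number must satisfy −l ≤ m_l ≤ l. With l = 1, m_l can only be -1, 0, 1, so m_l = 3 is forbidden.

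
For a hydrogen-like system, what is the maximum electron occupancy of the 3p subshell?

6

A subshell with l = 1 has 2l+1 = 3 orbitals, each holding 2 electrons (spin ±1/2), so 3 × 2 = 6.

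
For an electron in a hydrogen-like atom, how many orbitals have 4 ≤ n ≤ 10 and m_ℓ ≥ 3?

84

Per-shell orbital counts meeting the constraint:
n=4 → 1; n=5 → 3; n=6 → 6; n=7 → 10; n=8 → 15; n=9 → 21; n=10 → 28.
Total orbitals: 1 + 3 + 6 + 10 + 15 + 21 + 28 = 84.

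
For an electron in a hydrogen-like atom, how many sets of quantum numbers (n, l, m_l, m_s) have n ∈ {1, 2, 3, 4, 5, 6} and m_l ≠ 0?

For each n in the range, tally the orbitals obeying m_l ≠ 0:
n=2 → 2; n=3 → 6; n=4 → 12; n=5 → 20; n=6 → 30.
Orbitals: 2 + 6 + 12 + 20 + 30 = 70. Including both spin states (m_s = ±1/2) gives 2 × 70 = 140 states.

140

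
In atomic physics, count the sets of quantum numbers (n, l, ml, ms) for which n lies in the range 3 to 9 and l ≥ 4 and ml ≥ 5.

Treat each shell separately and count matching orbitals:
n=6 → 1; n=7 → 3; n=8 → 6; n=9 → 10.
Orbitals: 1 + 3 + 6 + 10 = 20. Including both spin states (ms = ±1/2) gives 2 × 20 = 40 states.

40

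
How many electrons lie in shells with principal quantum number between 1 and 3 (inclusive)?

28

Shell n has n² orbitals: 1²=1 + 2²=4 + 3²=9 = 14 orbitals.
Two spin states per orbital: 2 × 14 = 28 electrons.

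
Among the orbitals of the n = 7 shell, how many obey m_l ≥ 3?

Per l-value: l=3 → 1; l=4 → 2; l=5 → 3; l=6 → 4.
Total orbitals: 1 + 2 + 3 + 4 = 10.

10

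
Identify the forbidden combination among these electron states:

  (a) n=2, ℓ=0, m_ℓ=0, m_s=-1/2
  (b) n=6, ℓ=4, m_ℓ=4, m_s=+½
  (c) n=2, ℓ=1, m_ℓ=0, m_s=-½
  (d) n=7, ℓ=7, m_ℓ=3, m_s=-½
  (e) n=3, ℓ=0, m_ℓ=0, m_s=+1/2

(d)

(d) has ℓ = 7 ≥ n = 7, violating 0 ≤ ℓ ≤ n−1.
The remaining sets (a), (b), (c), (e) satisfy all four rules.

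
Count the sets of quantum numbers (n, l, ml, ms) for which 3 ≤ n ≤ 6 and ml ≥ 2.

40

Work shell by shell — for each n, count the (l, ml) pairs that satisfy ml ≥ 2:
n=3 → 1; n=4 → 3; n=5 → 6; n=6 → 10.
Orbitals: 1 + 3 + 6 + 10 = 20. Including both spin states (ms = ±1/2) gives 2 × 20 = 40 states.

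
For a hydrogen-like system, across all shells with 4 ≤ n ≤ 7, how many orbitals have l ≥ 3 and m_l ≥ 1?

40

Count contributing orbitals for each principal shell:
n=4 → 3; n=5 → 7; n=6 → 12; n=7 → 18.
Total orbitals: 3 + 7 + 12 + 18 = 40.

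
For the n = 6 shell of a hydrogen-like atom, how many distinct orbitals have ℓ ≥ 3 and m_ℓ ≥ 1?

12

For n = 6, ℓ ranges over 0 … 5.
Per ℓ-value: ℓ=3 → 3; ℓ=4 → 4; ℓ=5 → 5.
Total orbitals: 3 + 4 + 5 = 12.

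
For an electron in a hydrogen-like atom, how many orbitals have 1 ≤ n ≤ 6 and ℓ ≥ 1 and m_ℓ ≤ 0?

50

Go shell by shell, enumerating (ℓ, m_ℓ) with ℓ ≥ 1 and m_ℓ ≤ 0:
n=2 → 2; n=3 → 5; n=4 → 9; n=5 → 14; n=6 → 20.
Total orbitals: 2 + 5 + 9 + 14 + 20 = 50.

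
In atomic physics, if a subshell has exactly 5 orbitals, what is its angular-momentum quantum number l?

2l+1 = 5 gives l = 2.

l = 2 (d)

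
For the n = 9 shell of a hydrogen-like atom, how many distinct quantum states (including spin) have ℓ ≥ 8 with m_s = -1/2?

17

With n = 9 the allowed ℓ are 0, 1, …, 8.
Per ℓ-value: ℓ=8 → 17.
Orbitals: 17. With m_s fixed to a single value there is one state per orbital, giving 17 states.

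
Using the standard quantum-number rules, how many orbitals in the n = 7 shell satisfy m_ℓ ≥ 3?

10

For n = 7, ℓ ranges over 0 … 6.
The (ℓ, m_ℓ) pairs meeting m_ℓ ≥ 3 give: ℓ=3 → 1; ℓ=4 → 2; ℓ=5 → 3; ℓ=6 → 4.
Total orbitals: 1 + 2 + 3 + 4 = 10.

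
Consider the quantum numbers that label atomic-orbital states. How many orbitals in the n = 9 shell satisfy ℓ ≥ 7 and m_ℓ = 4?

The n = 9 shell has ℓ = 0 through 8; check each.
The (ℓ, m_ℓ) pairs meeting ℓ ≥ 7 and m_ℓ = 4 give: ℓ=7 → 1; ℓ=8 → 1.
Total orbitals: 1 + 1 = 2.

2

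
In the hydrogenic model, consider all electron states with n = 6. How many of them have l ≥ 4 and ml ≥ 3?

With n = 6 the allowed l are 0, 1, …, 5.
The (l, ml) pairs meeting l ≥ 4 and ml ≥ 3 give: l=4 → 2; l=5 → 3.
Orbitals: 2 + 3 = 5. Each orbital carries two spin states, so 5 × 2 = 10 states.

10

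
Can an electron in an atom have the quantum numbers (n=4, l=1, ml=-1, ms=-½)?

Allowed

n = 4 is a positive integer. l = 1 satisfies 0 ≤ l ≤ n−1 = 3. ml = -1 lies in the range −l … +l (here −1 … 1). ms = -1/2 is one of ±1/2.
All four constraints are satisfied.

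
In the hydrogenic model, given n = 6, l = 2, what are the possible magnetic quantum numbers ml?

-2, -1, 0, 1, 2

ml takes every integer from −l to +l. With l = 2 that gives the 5 values -2, -1, 0, 1, 2.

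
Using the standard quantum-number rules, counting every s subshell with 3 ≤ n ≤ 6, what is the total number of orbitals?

4

An s subshell (l = 0) exists for every n ≥ 1, so shells n = 3, 4, 5, 6 each contribute one — 4 subshells.
Since each s subshell has 2·0+1 = 1 orbital, the total is 4 × 1 = 4.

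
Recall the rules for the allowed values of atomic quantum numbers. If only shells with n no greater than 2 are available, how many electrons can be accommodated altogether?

10

Total orbitals = 1² + 2² = 5. Doubling for spin gives 10 electrons.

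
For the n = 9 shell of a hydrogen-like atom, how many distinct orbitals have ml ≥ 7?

For n = 9, l ranges over 0 … 8.
The (l, ml) pairs meeting ml ≥ 7 give: l=7 → 1; l=8 → 2.
Total orbitals: 1 + 2 = 3.

3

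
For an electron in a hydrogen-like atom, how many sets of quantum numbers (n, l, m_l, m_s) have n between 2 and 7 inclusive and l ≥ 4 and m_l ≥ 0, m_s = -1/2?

Work shell by shell — for each n, count the (l, m_l) pairs that satisfy l ≥ 4 and m_l ≥ 0:
n=5 → 5; n=6 → 11; n=7 → 18.
Orbitals: 5 + 11 + 18 = 34. With m_s fixed to -1/2 there is one state per orbital, so 34 states.

34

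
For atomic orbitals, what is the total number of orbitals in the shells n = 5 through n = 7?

110

Shell n has n² orbitals: 5²=25 + 6²=36 + 7²=49 = 110 orbitals.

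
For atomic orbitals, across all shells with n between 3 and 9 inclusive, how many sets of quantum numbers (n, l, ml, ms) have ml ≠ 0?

476

Count contributing orbitals for each principal shell:
n=3 → 6; n=4 → 12; n=5 → 20; n=6 → 30; n=7 → 42; n=8 → 56; n=9 → 72.
Orbitals: 6 + 12 + 20 + 30 + 42 + 56 + 72 = 238. Including both spin states (ms = ±1/2) gives 2 × 238 = 476 states.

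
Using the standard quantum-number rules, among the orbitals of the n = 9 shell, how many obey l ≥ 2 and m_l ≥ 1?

35

Go through l = 0, …, 8 (the values permitted for n = 9).
Contributions: l=2 → 2; l=3 → 3; l=4 → 4; l=5 → 5; l=6 → 6; l=7 → 7; l=8 → 8.
Total orbitals: 2 + 3 + 4 + 5 + 6 + 7 + 8 = 35.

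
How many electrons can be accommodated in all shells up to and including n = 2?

10

Total orbitals = 1² + 2² = 5. Doubling for spin gives 10 electrons.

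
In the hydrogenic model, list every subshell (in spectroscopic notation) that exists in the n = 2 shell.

For n = 2, l runs from 0 to 1. In spectroscopic notation l = 0,1,2,… ↔ s,p,d,f,g,h,i, so the subshells are 2s, 2p.

2s, 2p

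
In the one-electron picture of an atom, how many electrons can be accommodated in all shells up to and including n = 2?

Total orbitals = 1² + 2² = 5. Doubling for spin gives 10 electrons.

10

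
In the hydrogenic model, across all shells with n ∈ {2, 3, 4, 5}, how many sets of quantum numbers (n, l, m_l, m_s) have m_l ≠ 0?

80

For each n in the range, tally the orbitals obeying m_l ≠ 0:
n=2 → 2; n=3 → 6; n=4 → 12; n=5 → 20.
Orbitals: 2 + 6 + 12 + 20 = 40. Including both spin states (m_s = ±1/2) gives 2 × 40 = 80 states.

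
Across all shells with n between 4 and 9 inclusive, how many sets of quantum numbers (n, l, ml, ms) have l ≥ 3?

Count contributing orbitals for each principal shell:
n=4 → 7; n=5 → 16; n=6 → 27; n=7 → 40; n=8 → 55; n=9 → 72.
Orbitals: 7 + 16 + 27 + 40 + 55 + 72 = 217. Including both spin states (ms = ±1/2) gives 2 × 217 = 434 states.

434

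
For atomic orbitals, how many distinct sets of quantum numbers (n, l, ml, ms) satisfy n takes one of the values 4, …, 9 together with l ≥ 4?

350

Work shell by shell — for each n, count the (l, ml) pairs that satisfy l ≥ 4:
n=5 → 9; n=6 → 20; n=7 → 33; n=8 → 48; n=9 → 65.
Orbitals: 9 + 20 + 33 + 48 + 65 = 175. Including both spin states (ms = ±1/2) gives 2 × 175 = 350 states.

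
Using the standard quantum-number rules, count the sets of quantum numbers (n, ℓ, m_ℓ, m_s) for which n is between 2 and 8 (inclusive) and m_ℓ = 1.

56

Treat each shell separately and count matching orbitals:
n=2 → 1; n=3 → 2; n=4 → 3; n=5 → 4; n=6 → 5; n=7 → 6; n=8 → 7.
Orbitals: 1 + 2 + 3 + 4 + 5 + 6 + 7 = 28. Including both spin states (m_s = ±1/2) gives 2 × 28 = 56 states.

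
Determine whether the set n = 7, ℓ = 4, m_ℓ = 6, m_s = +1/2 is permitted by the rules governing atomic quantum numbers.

No

The magnetic quantum number must satisfy −ℓ ≤ m_ℓ ≤ ℓ. With ℓ = 4, m_ℓ can only be -4, -3, -2, -1, 0, 1, 2, 3, 4, so m_ℓ = 6 is forbidden.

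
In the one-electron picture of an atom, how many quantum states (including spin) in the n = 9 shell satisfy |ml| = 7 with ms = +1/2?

The n = 9 shell has l = 0 through 8; check each.
Contributions: l=7 → 2; l=8 → 2.
Orbitals: 2 + 2 = 4. With ms fixed to a single value there is one state per orbital, giving 4 states.

4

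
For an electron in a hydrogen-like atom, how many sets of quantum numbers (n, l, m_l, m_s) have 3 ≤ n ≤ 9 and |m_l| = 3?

Per-shell orbital counts meeting the constraint:
n=4 → 2; n=5 → 4; n=6 → 6; n=7 → 8; n=8 → 10; n=9 → 12.
Orbitals: 2 + 4 + 6 + 8 + 10 + 12 = 42. Including both spin states (m_s = ±1/2) gives 2 × 42 = 84 states.

84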